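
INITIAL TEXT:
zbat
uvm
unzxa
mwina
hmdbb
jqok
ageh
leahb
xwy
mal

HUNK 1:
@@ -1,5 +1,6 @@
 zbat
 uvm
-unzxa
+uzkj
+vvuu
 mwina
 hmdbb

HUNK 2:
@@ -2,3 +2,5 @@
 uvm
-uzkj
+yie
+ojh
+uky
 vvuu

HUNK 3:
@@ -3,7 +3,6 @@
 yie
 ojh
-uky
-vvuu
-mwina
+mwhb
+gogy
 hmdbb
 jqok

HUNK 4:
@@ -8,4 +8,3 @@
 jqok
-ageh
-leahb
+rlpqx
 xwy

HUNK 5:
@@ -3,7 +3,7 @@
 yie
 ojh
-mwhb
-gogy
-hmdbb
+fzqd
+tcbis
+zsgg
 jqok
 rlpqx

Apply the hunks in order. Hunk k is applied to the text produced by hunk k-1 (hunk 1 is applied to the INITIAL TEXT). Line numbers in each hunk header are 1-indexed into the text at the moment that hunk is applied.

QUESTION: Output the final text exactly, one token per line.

Answer: zbat
uvm
yie
ojh
fzqd
tcbis
zsgg
jqok
rlpqx
xwy
mal

Derivation:
Hunk 1: at line 1 remove [unzxa] add [uzkj,vvuu] -> 11 lines: zbat uvm uzkj vvuu mwina hmdbb jqok ageh leahb xwy mal
Hunk 2: at line 2 remove [uzkj] add [yie,ojh,uky] -> 13 lines: zbat uvm yie ojh uky vvuu mwina hmdbb jqok ageh leahb xwy mal
Hunk 3: at line 3 remove [uky,vvuu,mwina] add [mwhb,gogy] -> 12 lines: zbat uvm yie ojh mwhb gogy hmdbb jqok ageh leahb xwy mal
Hunk 4: at line 8 remove [ageh,leahb] add [rlpqx] -> 11 lines: zbat uvm yie ojh mwhb gogy hmdbb jqok rlpqx xwy mal
Hunk 5: at line 3 remove [mwhb,gogy,hmdbb] add [fzqd,tcbis,zsgg] -> 11 lines: zbat uvm yie ojh fzqd tcbis zsgg jqok rlpqx xwy mal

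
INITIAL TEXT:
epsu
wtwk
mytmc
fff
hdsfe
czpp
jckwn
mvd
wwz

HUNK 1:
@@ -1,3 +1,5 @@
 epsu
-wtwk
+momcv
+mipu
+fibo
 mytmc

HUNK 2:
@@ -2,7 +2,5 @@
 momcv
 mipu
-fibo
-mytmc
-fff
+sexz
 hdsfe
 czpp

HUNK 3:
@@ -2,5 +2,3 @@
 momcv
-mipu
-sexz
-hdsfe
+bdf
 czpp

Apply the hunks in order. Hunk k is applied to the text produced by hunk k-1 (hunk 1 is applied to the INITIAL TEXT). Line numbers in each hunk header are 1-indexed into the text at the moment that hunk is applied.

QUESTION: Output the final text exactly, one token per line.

Hunk 1: at line 1 remove [wtwk] add [momcv,mipu,fibo] -> 11 lines: epsu momcv mipu fibo mytmc fff hdsfe czpp jckwn mvd wwz
Hunk 2: at line 2 remove [fibo,mytmc,fff] add [sexz] -> 9 lines: epsu momcv mipu sexz hdsfe czpp jckwn mvd wwz
Hunk 3: at line 2 remove [mipu,sexz,hdsfe] add [bdf] -> 7 lines: epsu momcv bdf czpp jckwn mvd wwz

Answer: epsu
momcv
bdf
czpp
jckwn
mvd
wwz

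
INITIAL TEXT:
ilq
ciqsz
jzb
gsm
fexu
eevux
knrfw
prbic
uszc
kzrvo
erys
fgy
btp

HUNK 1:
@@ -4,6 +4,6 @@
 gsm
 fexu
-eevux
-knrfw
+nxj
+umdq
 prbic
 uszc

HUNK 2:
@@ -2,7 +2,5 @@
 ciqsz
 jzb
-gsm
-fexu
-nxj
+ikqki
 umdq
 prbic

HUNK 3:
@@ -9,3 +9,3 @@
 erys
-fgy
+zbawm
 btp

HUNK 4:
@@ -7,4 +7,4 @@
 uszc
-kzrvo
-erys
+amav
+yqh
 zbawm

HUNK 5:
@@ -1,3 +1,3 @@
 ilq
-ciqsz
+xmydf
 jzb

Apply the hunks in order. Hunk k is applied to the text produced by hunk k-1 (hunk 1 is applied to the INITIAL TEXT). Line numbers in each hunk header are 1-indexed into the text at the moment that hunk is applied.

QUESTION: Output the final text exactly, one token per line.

Hunk 1: at line 4 remove [eevux,knrfw] add [nxj,umdq] -> 13 lines: ilq ciqsz jzb gsm fexu nxj umdq prbic uszc kzrvo erys fgy btp
Hunk 2: at line 2 remove [gsm,fexu,nxj] add [ikqki] -> 11 lines: ilq ciqsz jzb ikqki umdq prbic uszc kzrvo erys fgy btp
Hunk 3: at line 9 remove [fgy] add [zbawm] -> 11 lines: ilq ciqsz jzb ikqki umdq prbic uszc kzrvo erys zbawm btp
Hunk 4: at line 7 remove [kzrvo,erys] add [amav,yqh] -> 11 lines: ilq ciqsz jzb ikqki umdq prbic uszc amav yqh zbawm btp
Hunk 5: at line 1 remove [ciqsz] add [xmydf] -> 11 lines: ilq xmydf jzb ikqki umdq prbic uszc amav yqh zbawm btp

Answer: ilq
xmydf
jzb
ikqki
umdq
prbic
uszc
amav
yqh
zbawm
btp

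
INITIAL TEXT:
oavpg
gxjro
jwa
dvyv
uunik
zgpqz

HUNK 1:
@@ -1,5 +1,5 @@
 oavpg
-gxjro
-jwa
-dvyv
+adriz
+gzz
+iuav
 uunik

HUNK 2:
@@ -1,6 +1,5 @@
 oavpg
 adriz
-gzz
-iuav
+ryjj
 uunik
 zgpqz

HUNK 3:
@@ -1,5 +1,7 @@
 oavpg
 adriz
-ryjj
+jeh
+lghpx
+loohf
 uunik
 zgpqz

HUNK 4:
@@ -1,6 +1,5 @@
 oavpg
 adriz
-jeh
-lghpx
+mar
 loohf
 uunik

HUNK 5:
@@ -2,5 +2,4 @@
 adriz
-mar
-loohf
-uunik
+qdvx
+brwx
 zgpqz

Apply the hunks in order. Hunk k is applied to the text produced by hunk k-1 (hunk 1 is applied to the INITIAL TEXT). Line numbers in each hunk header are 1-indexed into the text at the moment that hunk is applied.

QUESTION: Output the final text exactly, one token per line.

Hunk 1: at line 1 remove [gxjro,jwa,dvyv] add [adriz,gzz,iuav] -> 6 lines: oavpg adriz gzz iuav uunik zgpqz
Hunk 2: at line 1 remove [gzz,iuav] add [ryjj] -> 5 lines: oavpg adriz ryjj uunik zgpqz
Hunk 3: at line 1 remove [ryjj] add [jeh,lghpx,loohf] -> 7 lines: oavpg adriz jeh lghpx loohf uunik zgpqz
Hunk 4: at line 1 remove [jeh,lghpx] add [mar] -> 6 lines: oavpg adriz mar loohf uunik zgpqz
Hunk 5: at line 2 remove [mar,loohf,uunik] add [qdvx,brwx] -> 5 lines: oavpg adriz qdvx brwx zgpqz

Answer: oavpg
adriz
qdvx
brwx
zgpqz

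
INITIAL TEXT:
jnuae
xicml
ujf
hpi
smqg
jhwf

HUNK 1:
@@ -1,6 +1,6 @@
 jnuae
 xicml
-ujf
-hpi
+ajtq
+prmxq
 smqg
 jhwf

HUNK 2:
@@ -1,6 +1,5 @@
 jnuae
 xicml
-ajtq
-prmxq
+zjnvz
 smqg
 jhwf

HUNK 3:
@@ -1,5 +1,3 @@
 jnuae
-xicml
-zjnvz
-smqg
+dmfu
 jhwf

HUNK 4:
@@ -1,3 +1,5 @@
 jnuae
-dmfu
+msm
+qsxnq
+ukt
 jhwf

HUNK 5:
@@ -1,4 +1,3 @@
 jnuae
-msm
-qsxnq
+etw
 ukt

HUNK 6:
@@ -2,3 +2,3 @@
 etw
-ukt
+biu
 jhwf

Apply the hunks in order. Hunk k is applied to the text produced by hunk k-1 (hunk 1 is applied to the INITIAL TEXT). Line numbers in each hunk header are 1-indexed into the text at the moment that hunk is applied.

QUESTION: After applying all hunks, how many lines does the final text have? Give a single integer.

Answer: 4

Derivation:
Hunk 1: at line 1 remove [ujf,hpi] add [ajtq,prmxq] -> 6 lines: jnuae xicml ajtq prmxq smqg jhwf
Hunk 2: at line 1 remove [ajtq,prmxq] add [zjnvz] -> 5 lines: jnuae xicml zjnvz smqg jhwf
Hunk 3: at line 1 remove [xicml,zjnvz,smqg] add [dmfu] -> 3 lines: jnuae dmfu jhwf
Hunk 4: at line 1 remove [dmfu] add [msm,qsxnq,ukt] -> 5 lines: jnuae msm qsxnq ukt jhwf
Hunk 5: at line 1 remove [msm,qsxnq] add [etw] -> 4 lines: jnuae etw ukt jhwf
Hunk 6: at line 2 remove [ukt] add [biu] -> 4 lines: jnuae etw biu jhwf
Final line count: 4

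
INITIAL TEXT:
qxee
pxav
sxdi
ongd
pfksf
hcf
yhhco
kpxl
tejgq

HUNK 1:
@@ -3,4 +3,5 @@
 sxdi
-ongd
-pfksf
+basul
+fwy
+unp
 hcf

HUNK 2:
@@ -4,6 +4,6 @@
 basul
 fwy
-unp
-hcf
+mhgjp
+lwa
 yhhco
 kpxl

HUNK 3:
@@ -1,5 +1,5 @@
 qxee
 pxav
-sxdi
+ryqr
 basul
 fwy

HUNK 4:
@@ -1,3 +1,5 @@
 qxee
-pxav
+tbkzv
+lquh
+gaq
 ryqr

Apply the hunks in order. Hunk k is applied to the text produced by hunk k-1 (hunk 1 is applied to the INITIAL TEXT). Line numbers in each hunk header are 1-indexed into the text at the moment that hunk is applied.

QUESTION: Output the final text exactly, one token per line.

Answer: qxee
tbkzv
lquh
gaq
ryqr
basul
fwy
mhgjp
lwa
yhhco
kpxl
tejgq

Derivation:
Hunk 1: at line 3 remove [ongd,pfksf] add [basul,fwy,unp] -> 10 lines: qxee pxav sxdi basul fwy unp hcf yhhco kpxl tejgq
Hunk 2: at line 4 remove [unp,hcf] add [mhgjp,lwa] -> 10 lines: qxee pxav sxdi basul fwy mhgjp lwa yhhco kpxl tejgq
Hunk 3: at line 1 remove [sxdi] add [ryqr] -> 10 lines: qxee pxav ryqr basul fwy mhgjp lwa yhhco kpxl tejgq
Hunk 4: at line 1 remove [pxav] add [tbkzv,lquh,gaq] -> 12 lines: qxee tbkzv lquh gaq ryqr basul fwy mhgjp lwa yhhco kpxl tejgq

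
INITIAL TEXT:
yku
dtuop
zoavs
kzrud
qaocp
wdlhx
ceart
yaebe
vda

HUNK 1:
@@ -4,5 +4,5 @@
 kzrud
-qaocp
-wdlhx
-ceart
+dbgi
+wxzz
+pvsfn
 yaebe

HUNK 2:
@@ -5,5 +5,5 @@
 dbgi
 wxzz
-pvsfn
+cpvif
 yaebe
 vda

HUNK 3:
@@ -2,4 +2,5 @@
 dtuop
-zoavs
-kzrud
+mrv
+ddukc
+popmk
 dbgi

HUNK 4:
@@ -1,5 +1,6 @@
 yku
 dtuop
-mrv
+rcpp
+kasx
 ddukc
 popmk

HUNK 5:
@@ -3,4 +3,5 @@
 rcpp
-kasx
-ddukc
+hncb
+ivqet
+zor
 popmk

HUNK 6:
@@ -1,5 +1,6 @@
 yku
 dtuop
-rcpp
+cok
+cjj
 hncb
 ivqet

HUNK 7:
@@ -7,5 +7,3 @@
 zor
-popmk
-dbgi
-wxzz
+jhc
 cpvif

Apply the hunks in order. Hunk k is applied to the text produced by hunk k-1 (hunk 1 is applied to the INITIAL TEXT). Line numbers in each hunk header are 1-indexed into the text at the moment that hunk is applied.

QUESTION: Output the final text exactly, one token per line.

Answer: yku
dtuop
cok
cjj
hncb
ivqet
zor
jhc
cpvif
yaebe
vda

Derivation:
Hunk 1: at line 4 remove [qaocp,wdlhx,ceart] add [dbgi,wxzz,pvsfn] -> 9 lines: yku dtuop zoavs kzrud dbgi wxzz pvsfn yaebe vda
Hunk 2: at line 5 remove [pvsfn] add [cpvif] -> 9 lines: yku dtuop zoavs kzrud dbgi wxzz cpvif yaebe vda
Hunk 3: at line 2 remove [zoavs,kzrud] add [mrv,ddukc,popmk] -> 10 lines: yku dtuop mrv ddukc popmk dbgi wxzz cpvif yaebe vda
Hunk 4: at line 1 remove [mrv] add [rcpp,kasx] -> 11 lines: yku dtuop rcpp kasx ddukc popmk dbgi wxzz cpvif yaebe vda
Hunk 5: at line 3 remove [kasx,ddukc] add [hncb,ivqet,zor] -> 12 lines: yku dtuop rcpp hncb ivqet zor popmk dbgi wxzz cpvif yaebe vda
Hunk 6: at line 1 remove [rcpp] add [cok,cjj] -> 13 lines: yku dtuop cok cjj hncb ivqet zor popmk dbgi wxzz cpvif yaebe vda
Hunk 7: at line 7 remove [popmk,dbgi,wxzz] add [jhc] -> 11 lines: yku dtuop cok cjj hncb ivqet zor jhc cpvif yaebe vda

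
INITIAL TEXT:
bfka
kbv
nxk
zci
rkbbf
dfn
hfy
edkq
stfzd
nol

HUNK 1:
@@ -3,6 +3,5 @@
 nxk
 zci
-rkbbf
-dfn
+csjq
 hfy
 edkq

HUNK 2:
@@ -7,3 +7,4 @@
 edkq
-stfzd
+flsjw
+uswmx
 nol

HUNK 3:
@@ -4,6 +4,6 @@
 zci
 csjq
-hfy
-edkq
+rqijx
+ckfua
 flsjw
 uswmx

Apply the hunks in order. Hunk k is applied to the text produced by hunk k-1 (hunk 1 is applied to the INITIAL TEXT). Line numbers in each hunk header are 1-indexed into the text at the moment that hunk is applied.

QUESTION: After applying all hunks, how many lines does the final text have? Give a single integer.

Hunk 1: at line 3 remove [rkbbf,dfn] add [csjq] -> 9 lines: bfka kbv nxk zci csjq hfy edkq stfzd nol
Hunk 2: at line 7 remove [stfzd] add [flsjw,uswmx] -> 10 lines: bfka kbv nxk zci csjq hfy edkq flsjw uswmx nol
Hunk 3: at line 4 remove [hfy,edkq] add [rqijx,ckfua] -> 10 lines: bfka kbv nxk zci csjq rqijx ckfua flsjw uswmx nol
Final line count: 10

Answer: 10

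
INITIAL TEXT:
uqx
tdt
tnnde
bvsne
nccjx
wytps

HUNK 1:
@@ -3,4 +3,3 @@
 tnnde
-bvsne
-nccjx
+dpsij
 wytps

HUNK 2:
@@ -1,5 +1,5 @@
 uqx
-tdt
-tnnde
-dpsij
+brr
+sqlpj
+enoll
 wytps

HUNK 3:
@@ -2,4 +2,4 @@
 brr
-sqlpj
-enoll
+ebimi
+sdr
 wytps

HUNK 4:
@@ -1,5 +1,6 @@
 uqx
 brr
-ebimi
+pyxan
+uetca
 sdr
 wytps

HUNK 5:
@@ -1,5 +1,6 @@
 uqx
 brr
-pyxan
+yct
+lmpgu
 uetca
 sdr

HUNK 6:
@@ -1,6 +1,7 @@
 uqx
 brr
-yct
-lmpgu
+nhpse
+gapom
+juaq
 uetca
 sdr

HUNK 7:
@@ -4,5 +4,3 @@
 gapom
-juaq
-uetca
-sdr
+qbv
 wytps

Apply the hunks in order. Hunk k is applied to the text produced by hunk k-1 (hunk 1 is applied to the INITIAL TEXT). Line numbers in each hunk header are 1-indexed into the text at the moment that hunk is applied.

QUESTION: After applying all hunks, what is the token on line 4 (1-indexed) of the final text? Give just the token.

Answer: gapom

Derivation:
Hunk 1: at line 3 remove [bvsne,nccjx] add [dpsij] -> 5 lines: uqx tdt tnnde dpsij wytps
Hunk 2: at line 1 remove [tdt,tnnde,dpsij] add [brr,sqlpj,enoll] -> 5 lines: uqx brr sqlpj enoll wytps
Hunk 3: at line 2 remove [sqlpj,enoll] add [ebimi,sdr] -> 5 lines: uqx brr ebimi sdr wytps
Hunk 4: at line 1 remove [ebimi] add [pyxan,uetca] -> 6 lines: uqx brr pyxan uetca sdr wytps
Hunk 5: at line 1 remove [pyxan] add [yct,lmpgu] -> 7 lines: uqx brr yct lmpgu uetca sdr wytps
Hunk 6: at line 1 remove [yct,lmpgu] add [nhpse,gapom,juaq] -> 8 lines: uqx brr nhpse gapom juaq uetca sdr wytps
Hunk 7: at line 4 remove [juaq,uetca,sdr] add [qbv] -> 6 lines: uqx brr nhpse gapom qbv wytps
Final line 4: gapom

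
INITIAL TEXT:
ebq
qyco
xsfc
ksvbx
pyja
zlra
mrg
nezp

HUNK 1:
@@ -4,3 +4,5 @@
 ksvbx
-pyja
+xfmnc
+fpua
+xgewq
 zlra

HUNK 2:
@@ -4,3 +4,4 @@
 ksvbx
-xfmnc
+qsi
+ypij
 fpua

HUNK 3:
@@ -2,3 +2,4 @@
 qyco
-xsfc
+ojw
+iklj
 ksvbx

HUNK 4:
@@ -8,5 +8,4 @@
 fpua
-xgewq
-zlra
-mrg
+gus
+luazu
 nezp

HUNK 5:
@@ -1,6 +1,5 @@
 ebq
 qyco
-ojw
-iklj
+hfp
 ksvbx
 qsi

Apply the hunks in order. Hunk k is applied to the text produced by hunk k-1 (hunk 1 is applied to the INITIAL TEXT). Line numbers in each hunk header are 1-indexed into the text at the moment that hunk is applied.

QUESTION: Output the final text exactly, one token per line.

Answer: ebq
qyco
hfp
ksvbx
qsi
ypij
fpua
gus
luazu
nezp

Derivation:
Hunk 1: at line 4 remove [pyja] add [xfmnc,fpua,xgewq] -> 10 lines: ebq qyco xsfc ksvbx xfmnc fpua xgewq zlra mrg nezp
Hunk 2: at line 4 remove [xfmnc] add [qsi,ypij] -> 11 lines: ebq qyco xsfc ksvbx qsi ypij fpua xgewq zlra mrg nezp
Hunk 3: at line 2 remove [xsfc] add [ojw,iklj] -> 12 lines: ebq qyco ojw iklj ksvbx qsi ypij fpua xgewq zlra mrg nezp
Hunk 4: at line 8 remove [xgewq,zlra,mrg] add [gus,luazu] -> 11 lines: ebq qyco ojw iklj ksvbx qsi ypij fpua gus luazu nezp
Hunk 5: at line 1 remove [ojw,iklj] add [hfp] -> 10 lines: ebq qyco hfp ksvbx qsi ypij fpua gus luazu nezp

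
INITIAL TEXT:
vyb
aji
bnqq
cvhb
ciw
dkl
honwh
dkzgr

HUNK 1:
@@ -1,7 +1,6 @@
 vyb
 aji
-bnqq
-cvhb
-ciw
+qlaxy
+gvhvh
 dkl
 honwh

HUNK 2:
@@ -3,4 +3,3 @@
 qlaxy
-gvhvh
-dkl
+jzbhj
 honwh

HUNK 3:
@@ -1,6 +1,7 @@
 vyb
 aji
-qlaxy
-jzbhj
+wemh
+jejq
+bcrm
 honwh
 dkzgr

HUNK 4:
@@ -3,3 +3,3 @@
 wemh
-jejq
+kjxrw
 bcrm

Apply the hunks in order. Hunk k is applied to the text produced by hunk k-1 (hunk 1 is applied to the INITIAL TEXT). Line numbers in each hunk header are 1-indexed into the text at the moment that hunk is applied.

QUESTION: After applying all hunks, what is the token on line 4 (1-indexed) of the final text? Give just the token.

Answer: kjxrw

Derivation:
Hunk 1: at line 1 remove [bnqq,cvhb,ciw] add [qlaxy,gvhvh] -> 7 lines: vyb aji qlaxy gvhvh dkl honwh dkzgr
Hunk 2: at line 3 remove [gvhvh,dkl] add [jzbhj] -> 6 lines: vyb aji qlaxy jzbhj honwh dkzgr
Hunk 3: at line 1 remove [qlaxy,jzbhj] add [wemh,jejq,bcrm] -> 7 lines: vyb aji wemh jejq bcrm honwh dkzgr
Hunk 4: at line 3 remove [jejq] add [kjxrw] -> 7 lines: vyb aji wemh kjxrw bcrm honwh dkzgr
Final line 4: kjxrw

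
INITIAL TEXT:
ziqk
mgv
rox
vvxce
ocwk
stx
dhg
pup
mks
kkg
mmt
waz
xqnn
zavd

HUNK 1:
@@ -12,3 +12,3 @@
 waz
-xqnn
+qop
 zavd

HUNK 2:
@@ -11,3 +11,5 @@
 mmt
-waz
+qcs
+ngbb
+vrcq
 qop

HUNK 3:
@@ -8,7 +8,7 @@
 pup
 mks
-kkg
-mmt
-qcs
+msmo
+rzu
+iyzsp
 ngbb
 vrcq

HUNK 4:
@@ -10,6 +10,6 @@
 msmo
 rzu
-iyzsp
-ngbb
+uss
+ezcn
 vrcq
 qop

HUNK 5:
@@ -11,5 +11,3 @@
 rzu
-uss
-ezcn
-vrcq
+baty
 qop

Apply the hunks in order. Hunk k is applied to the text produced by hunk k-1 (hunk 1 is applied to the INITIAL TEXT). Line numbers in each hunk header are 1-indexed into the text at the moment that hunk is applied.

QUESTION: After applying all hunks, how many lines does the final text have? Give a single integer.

Hunk 1: at line 12 remove [xqnn] add [qop] -> 14 lines: ziqk mgv rox vvxce ocwk stx dhg pup mks kkg mmt waz qop zavd
Hunk 2: at line 11 remove [waz] add [qcs,ngbb,vrcq] -> 16 lines: ziqk mgv rox vvxce ocwk stx dhg pup mks kkg mmt qcs ngbb vrcq qop zavd
Hunk 3: at line 8 remove [kkg,mmt,qcs] add [msmo,rzu,iyzsp] -> 16 lines: ziqk mgv rox vvxce ocwk stx dhg pup mks msmo rzu iyzsp ngbb vrcq qop zavd
Hunk 4: at line 10 remove [iyzsp,ngbb] add [uss,ezcn] -> 16 lines: ziqk mgv rox vvxce ocwk stx dhg pup mks msmo rzu uss ezcn vrcq qop zavd
Hunk 5: at line 11 remove [uss,ezcn,vrcq] add [baty] -> 14 lines: ziqk mgv rox vvxce ocwk stx dhg pup mks msmo rzu baty qop zavd
Final line count: 14

Answer: 14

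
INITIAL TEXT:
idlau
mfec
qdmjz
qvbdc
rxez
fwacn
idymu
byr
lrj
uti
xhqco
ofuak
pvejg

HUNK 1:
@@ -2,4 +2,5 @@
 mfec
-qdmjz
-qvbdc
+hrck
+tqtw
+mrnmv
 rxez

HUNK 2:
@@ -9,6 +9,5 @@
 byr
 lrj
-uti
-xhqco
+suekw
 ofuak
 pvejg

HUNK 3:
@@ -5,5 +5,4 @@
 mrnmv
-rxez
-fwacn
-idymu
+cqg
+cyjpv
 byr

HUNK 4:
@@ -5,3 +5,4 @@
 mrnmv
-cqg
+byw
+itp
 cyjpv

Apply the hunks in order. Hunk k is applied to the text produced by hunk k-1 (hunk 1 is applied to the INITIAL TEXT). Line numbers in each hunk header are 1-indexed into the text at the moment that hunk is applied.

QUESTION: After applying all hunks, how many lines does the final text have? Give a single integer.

Answer: 13

Derivation:
Hunk 1: at line 2 remove [qdmjz,qvbdc] add [hrck,tqtw,mrnmv] -> 14 lines: idlau mfec hrck tqtw mrnmv rxez fwacn idymu byr lrj uti xhqco ofuak pvejg
Hunk 2: at line 9 remove [uti,xhqco] add [suekw] -> 13 lines: idlau mfec hrck tqtw mrnmv rxez fwacn idymu byr lrj suekw ofuak pvejg
Hunk 3: at line 5 remove [rxez,fwacn,idymu] add [cqg,cyjpv] -> 12 lines: idlau mfec hrck tqtw mrnmv cqg cyjpv byr lrj suekw ofuak pvejg
Hunk 4: at line 5 remove [cqg] add [byw,itp] -> 13 lines: idlau mfec hrck tqtw mrnmv byw itp cyjpv byr lrj suekw ofuak pvejg
Final line count: 13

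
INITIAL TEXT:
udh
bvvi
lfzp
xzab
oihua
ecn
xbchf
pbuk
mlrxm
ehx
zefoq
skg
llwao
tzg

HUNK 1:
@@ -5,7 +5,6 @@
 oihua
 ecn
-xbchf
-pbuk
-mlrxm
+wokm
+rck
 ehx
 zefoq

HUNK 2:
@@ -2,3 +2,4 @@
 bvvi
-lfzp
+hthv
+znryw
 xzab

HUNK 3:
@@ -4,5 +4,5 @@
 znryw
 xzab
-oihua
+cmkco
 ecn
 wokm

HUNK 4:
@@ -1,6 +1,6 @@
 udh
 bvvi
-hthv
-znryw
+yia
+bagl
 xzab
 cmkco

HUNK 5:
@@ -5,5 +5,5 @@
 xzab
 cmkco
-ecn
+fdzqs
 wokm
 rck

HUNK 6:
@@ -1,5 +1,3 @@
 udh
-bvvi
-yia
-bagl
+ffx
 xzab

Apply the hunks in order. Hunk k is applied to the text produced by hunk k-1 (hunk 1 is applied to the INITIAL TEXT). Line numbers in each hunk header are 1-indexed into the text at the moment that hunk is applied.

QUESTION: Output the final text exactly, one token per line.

Hunk 1: at line 5 remove [xbchf,pbuk,mlrxm] add [wokm,rck] -> 13 lines: udh bvvi lfzp xzab oihua ecn wokm rck ehx zefoq skg llwao tzg
Hunk 2: at line 2 remove [lfzp] add [hthv,znryw] -> 14 lines: udh bvvi hthv znryw xzab oihua ecn wokm rck ehx zefoq skg llwao tzg
Hunk 3: at line 4 remove [oihua] add [cmkco] -> 14 lines: udh bvvi hthv znryw xzab cmkco ecn wokm rck ehx zefoq skg llwao tzg
Hunk 4: at line 1 remove [hthv,znryw] add [yia,bagl] -> 14 lines: udh bvvi yia bagl xzab cmkco ecn wokm rck ehx zefoq skg llwao tzg
Hunk 5: at line 5 remove [ecn] add [fdzqs] -> 14 lines: udh bvvi yia bagl xzab cmkco fdzqs wokm rck ehx zefoq skg llwao tzg
Hunk 6: at line 1 remove [bvvi,yia,bagl] add [ffx] -> 12 lines: udh ffx xzab cmkco fdzqs wokm rck ehx zefoq skg llwao tzg

Answer: udh
ffx
xzab
cmkco
fdzqs
wokm
rck
ehx
zefoq
skg
llwao
tzg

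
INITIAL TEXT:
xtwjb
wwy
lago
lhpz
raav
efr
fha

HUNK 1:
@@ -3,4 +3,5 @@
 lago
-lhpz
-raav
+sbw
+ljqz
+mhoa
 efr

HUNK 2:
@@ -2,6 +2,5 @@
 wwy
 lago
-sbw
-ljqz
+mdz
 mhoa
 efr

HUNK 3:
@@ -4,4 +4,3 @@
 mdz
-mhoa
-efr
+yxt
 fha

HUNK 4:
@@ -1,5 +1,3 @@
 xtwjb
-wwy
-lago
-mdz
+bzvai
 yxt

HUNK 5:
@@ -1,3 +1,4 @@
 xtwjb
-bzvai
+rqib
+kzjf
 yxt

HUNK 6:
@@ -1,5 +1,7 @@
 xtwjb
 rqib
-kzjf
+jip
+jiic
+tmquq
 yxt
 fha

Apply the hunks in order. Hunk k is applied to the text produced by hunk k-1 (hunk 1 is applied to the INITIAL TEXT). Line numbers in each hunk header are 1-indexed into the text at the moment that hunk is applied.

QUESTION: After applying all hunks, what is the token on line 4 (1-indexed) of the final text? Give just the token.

Hunk 1: at line 3 remove [lhpz,raav] add [sbw,ljqz,mhoa] -> 8 lines: xtwjb wwy lago sbw ljqz mhoa efr fha
Hunk 2: at line 2 remove [sbw,ljqz] add [mdz] -> 7 lines: xtwjb wwy lago mdz mhoa efr fha
Hunk 3: at line 4 remove [mhoa,efr] add [yxt] -> 6 lines: xtwjb wwy lago mdz yxt fha
Hunk 4: at line 1 remove [wwy,lago,mdz] add [bzvai] -> 4 lines: xtwjb bzvai yxt fha
Hunk 5: at line 1 remove [bzvai] add [rqib,kzjf] -> 5 lines: xtwjb rqib kzjf yxt fha
Hunk 6: at line 1 remove [kzjf] add [jip,jiic,tmquq] -> 7 lines: xtwjb rqib jip jiic tmquq yxt fha
Final line 4: jiic

Answer: jiic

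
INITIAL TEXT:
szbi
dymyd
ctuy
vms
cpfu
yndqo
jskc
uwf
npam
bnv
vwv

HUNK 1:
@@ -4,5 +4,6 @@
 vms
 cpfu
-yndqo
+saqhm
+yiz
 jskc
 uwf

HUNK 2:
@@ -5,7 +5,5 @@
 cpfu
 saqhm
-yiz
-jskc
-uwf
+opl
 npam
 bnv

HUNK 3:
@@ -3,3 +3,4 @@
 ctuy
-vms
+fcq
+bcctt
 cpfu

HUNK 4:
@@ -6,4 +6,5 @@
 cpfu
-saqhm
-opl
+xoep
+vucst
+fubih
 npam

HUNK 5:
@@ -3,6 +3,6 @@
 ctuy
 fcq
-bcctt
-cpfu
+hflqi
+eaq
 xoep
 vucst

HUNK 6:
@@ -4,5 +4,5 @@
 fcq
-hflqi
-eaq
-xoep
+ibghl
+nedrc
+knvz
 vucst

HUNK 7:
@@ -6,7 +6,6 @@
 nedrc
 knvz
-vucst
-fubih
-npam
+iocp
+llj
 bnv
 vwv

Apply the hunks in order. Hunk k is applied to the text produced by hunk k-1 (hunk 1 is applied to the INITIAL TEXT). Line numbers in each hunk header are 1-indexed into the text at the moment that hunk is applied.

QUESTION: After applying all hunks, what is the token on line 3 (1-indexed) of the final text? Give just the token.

Hunk 1: at line 4 remove [yndqo] add [saqhm,yiz] -> 12 lines: szbi dymyd ctuy vms cpfu saqhm yiz jskc uwf npam bnv vwv
Hunk 2: at line 5 remove [yiz,jskc,uwf] add [opl] -> 10 lines: szbi dymyd ctuy vms cpfu saqhm opl npam bnv vwv
Hunk 3: at line 3 remove [vms] add [fcq,bcctt] -> 11 lines: szbi dymyd ctuy fcq bcctt cpfu saqhm opl npam bnv vwv
Hunk 4: at line 6 remove [saqhm,opl] add [xoep,vucst,fubih] -> 12 lines: szbi dymyd ctuy fcq bcctt cpfu xoep vucst fubih npam bnv vwv
Hunk 5: at line 3 remove [bcctt,cpfu] add [hflqi,eaq] -> 12 lines: szbi dymyd ctuy fcq hflqi eaq xoep vucst fubih npam bnv vwv
Hunk 6: at line 4 remove [hflqi,eaq,xoep] add [ibghl,nedrc,knvz] -> 12 lines: szbi dymyd ctuy fcq ibghl nedrc knvz vucst fubih npam bnv vwv
Hunk 7: at line 6 remove [vucst,fubih,npam] add [iocp,llj] -> 11 lines: szbi dymyd ctuy fcq ibghl nedrc knvz iocp llj bnv vwv
Final line 3: ctuy

Answer: ctuy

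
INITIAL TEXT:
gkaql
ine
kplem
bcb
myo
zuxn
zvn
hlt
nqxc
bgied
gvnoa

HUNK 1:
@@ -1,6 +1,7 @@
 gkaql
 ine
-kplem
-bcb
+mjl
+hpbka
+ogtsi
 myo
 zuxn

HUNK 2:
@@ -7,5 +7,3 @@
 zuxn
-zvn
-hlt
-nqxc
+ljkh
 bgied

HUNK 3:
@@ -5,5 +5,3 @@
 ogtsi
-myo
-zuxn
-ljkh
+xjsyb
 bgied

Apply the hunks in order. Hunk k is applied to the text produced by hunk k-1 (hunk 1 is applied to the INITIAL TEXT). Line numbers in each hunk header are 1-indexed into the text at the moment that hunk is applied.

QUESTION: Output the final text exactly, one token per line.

Answer: gkaql
ine
mjl
hpbka
ogtsi
xjsyb
bgied
gvnoa

Derivation:
Hunk 1: at line 1 remove [kplem,bcb] add [mjl,hpbka,ogtsi] -> 12 lines: gkaql ine mjl hpbka ogtsi myo zuxn zvn hlt nqxc bgied gvnoa
Hunk 2: at line 7 remove [zvn,hlt,nqxc] add [ljkh] -> 10 lines: gkaql ine mjl hpbka ogtsi myo zuxn ljkh bgied gvnoa
Hunk 3: at line 5 remove [myo,zuxn,ljkh] add [xjsyb] -> 8 lines: gkaql ine mjl hpbka ogtsi xjsyb bgied gvnoa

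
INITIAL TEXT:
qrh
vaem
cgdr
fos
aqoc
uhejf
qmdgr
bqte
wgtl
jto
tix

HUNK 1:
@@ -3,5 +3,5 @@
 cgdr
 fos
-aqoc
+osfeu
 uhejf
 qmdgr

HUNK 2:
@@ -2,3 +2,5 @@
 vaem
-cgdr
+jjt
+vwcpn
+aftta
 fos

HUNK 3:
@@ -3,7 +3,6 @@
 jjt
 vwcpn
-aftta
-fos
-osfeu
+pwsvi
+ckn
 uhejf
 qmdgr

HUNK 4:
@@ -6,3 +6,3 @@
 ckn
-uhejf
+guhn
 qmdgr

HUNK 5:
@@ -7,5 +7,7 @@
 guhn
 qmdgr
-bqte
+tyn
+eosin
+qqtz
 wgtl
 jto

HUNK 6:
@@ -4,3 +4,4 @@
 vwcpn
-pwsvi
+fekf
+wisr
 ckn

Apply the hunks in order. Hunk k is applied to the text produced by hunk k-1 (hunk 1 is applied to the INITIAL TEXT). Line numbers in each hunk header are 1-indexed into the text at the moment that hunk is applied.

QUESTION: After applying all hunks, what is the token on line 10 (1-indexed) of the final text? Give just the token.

Answer: tyn

Derivation:
Hunk 1: at line 3 remove [aqoc] add [osfeu] -> 11 lines: qrh vaem cgdr fos osfeu uhejf qmdgr bqte wgtl jto tix
Hunk 2: at line 2 remove [cgdr] add [jjt,vwcpn,aftta] -> 13 lines: qrh vaem jjt vwcpn aftta fos osfeu uhejf qmdgr bqte wgtl jto tix
Hunk 3: at line 3 remove [aftta,fos,osfeu] add [pwsvi,ckn] -> 12 lines: qrh vaem jjt vwcpn pwsvi ckn uhejf qmdgr bqte wgtl jto tix
Hunk 4: at line 6 remove [uhejf] add [guhn] -> 12 lines: qrh vaem jjt vwcpn pwsvi ckn guhn qmdgr bqte wgtl jto tix
Hunk 5: at line 7 remove [bqte] add [tyn,eosin,qqtz] -> 14 lines: qrh vaem jjt vwcpn pwsvi ckn guhn qmdgr tyn eosin qqtz wgtl jto tix
Hunk 6: at line 4 remove [pwsvi] add [fekf,wisr] -> 15 lines: qrh vaem jjt vwcpn fekf wisr ckn guhn qmdgr tyn eosin qqtz wgtl jto tix
Final line 10: tyn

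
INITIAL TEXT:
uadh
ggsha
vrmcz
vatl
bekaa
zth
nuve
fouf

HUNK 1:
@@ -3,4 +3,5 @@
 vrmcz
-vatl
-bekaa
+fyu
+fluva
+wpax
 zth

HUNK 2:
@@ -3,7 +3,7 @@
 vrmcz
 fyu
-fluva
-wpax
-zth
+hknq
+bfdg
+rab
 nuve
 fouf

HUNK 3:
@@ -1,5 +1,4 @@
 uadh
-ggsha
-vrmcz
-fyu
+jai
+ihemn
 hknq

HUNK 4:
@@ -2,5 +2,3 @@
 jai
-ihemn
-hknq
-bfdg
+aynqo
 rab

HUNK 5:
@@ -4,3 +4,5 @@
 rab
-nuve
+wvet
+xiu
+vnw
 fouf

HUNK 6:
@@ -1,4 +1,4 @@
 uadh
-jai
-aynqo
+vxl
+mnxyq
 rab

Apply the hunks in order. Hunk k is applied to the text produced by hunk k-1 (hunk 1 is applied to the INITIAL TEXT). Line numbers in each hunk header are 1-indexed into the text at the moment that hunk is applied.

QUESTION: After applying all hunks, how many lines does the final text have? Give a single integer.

Answer: 8

Derivation:
Hunk 1: at line 3 remove [vatl,bekaa] add [fyu,fluva,wpax] -> 9 lines: uadh ggsha vrmcz fyu fluva wpax zth nuve fouf
Hunk 2: at line 3 remove [fluva,wpax,zth] add [hknq,bfdg,rab] -> 9 lines: uadh ggsha vrmcz fyu hknq bfdg rab nuve fouf
Hunk 3: at line 1 remove [ggsha,vrmcz,fyu] add [jai,ihemn] -> 8 lines: uadh jai ihemn hknq bfdg rab nuve fouf
Hunk 4: at line 2 remove [ihemn,hknq,bfdg] add [aynqo] -> 6 lines: uadh jai aynqo rab nuve fouf
Hunk 5: at line 4 remove [nuve] add [wvet,xiu,vnw] -> 8 lines: uadh jai aynqo rab wvet xiu vnw fouf
Hunk 6: at line 1 remove [jai,aynqo] add [vxl,mnxyq] -> 8 lines: uadh vxl mnxyq rab wvet xiu vnw fouf
Final line count: 8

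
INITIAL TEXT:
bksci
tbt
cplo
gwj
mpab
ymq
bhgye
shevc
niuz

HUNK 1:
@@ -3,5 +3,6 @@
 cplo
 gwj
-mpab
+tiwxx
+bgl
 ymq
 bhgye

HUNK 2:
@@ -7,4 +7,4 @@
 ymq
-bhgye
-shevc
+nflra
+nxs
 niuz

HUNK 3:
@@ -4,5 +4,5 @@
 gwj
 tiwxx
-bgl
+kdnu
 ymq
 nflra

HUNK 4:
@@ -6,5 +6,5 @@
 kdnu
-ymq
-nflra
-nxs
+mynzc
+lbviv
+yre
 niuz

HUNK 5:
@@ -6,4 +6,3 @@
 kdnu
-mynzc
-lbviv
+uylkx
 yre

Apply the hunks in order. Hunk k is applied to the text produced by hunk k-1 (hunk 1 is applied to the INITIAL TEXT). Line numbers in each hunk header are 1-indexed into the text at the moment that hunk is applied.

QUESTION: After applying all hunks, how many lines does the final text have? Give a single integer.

Hunk 1: at line 3 remove [mpab] add [tiwxx,bgl] -> 10 lines: bksci tbt cplo gwj tiwxx bgl ymq bhgye shevc niuz
Hunk 2: at line 7 remove [bhgye,shevc] add [nflra,nxs] -> 10 lines: bksci tbt cplo gwj tiwxx bgl ymq nflra nxs niuz
Hunk 3: at line 4 remove [bgl] add [kdnu] -> 10 lines: bksci tbt cplo gwj tiwxx kdnu ymq nflra nxs niuz
Hunk 4: at line 6 remove [ymq,nflra,nxs] add [mynzc,lbviv,yre] -> 10 lines: bksci tbt cplo gwj tiwxx kdnu mynzc lbviv yre niuz
Hunk 5: at line 6 remove [mynzc,lbviv] add [uylkx] -> 9 lines: bksci tbt cplo gwj tiwxx kdnu uylkx yre niuz
Final line count: 9

Answer: 9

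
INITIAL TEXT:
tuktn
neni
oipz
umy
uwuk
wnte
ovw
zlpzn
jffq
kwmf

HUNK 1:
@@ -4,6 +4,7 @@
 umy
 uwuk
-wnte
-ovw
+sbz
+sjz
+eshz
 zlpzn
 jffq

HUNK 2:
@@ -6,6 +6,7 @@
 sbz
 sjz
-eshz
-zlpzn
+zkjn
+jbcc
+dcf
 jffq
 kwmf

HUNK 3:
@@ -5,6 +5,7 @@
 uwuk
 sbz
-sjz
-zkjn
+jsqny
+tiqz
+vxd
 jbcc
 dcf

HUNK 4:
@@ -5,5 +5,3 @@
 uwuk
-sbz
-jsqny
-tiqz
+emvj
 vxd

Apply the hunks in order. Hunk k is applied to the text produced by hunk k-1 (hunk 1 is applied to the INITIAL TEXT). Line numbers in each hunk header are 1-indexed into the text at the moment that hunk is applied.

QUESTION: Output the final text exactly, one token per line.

Hunk 1: at line 4 remove [wnte,ovw] add [sbz,sjz,eshz] -> 11 lines: tuktn neni oipz umy uwuk sbz sjz eshz zlpzn jffq kwmf
Hunk 2: at line 6 remove [eshz,zlpzn] add [zkjn,jbcc,dcf] -> 12 lines: tuktn neni oipz umy uwuk sbz sjz zkjn jbcc dcf jffq kwmf
Hunk 3: at line 5 remove [sjz,zkjn] add [jsqny,tiqz,vxd] -> 13 lines: tuktn neni oipz umy uwuk sbz jsqny tiqz vxd jbcc dcf jffq kwmf
Hunk 4: at line 5 remove [sbz,jsqny,tiqz] add [emvj] -> 11 lines: tuktn neni oipz umy uwuk emvj vxd jbcc dcf jffq kwmf

Answer: tuktn
neni
oipz
umy
uwuk
emvj
vxd
jbcc
dcf
jffq
kwmf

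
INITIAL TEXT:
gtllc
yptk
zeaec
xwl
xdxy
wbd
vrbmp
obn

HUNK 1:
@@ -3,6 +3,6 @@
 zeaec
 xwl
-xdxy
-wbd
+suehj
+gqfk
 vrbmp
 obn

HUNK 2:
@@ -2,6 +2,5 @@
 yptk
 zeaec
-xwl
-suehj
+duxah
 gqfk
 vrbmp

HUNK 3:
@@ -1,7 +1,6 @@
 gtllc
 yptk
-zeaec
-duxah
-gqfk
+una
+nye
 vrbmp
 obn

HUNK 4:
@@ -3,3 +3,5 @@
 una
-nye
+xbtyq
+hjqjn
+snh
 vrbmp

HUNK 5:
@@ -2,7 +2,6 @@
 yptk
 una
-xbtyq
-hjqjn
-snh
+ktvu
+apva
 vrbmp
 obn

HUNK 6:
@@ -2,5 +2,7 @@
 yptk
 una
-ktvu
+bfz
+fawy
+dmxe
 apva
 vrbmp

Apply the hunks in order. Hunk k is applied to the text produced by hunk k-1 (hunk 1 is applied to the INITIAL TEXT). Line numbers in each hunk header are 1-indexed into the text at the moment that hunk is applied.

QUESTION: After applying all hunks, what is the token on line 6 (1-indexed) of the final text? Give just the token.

Hunk 1: at line 3 remove [xdxy,wbd] add [suehj,gqfk] -> 8 lines: gtllc yptk zeaec xwl suehj gqfk vrbmp obn
Hunk 2: at line 2 remove [xwl,suehj] add [duxah] -> 7 lines: gtllc yptk zeaec duxah gqfk vrbmp obn
Hunk 3: at line 1 remove [zeaec,duxah,gqfk] add [una,nye] -> 6 lines: gtllc yptk una nye vrbmp obn
Hunk 4: at line 3 remove [nye] add [xbtyq,hjqjn,snh] -> 8 lines: gtllc yptk una xbtyq hjqjn snh vrbmp obn
Hunk 5: at line 2 remove [xbtyq,hjqjn,snh] add [ktvu,apva] -> 7 lines: gtllc yptk una ktvu apva vrbmp obn
Hunk 6: at line 2 remove [ktvu] add [bfz,fawy,dmxe] -> 9 lines: gtllc yptk una bfz fawy dmxe apva vrbmp obn
Final line 6: dmxe

Answer: dmxe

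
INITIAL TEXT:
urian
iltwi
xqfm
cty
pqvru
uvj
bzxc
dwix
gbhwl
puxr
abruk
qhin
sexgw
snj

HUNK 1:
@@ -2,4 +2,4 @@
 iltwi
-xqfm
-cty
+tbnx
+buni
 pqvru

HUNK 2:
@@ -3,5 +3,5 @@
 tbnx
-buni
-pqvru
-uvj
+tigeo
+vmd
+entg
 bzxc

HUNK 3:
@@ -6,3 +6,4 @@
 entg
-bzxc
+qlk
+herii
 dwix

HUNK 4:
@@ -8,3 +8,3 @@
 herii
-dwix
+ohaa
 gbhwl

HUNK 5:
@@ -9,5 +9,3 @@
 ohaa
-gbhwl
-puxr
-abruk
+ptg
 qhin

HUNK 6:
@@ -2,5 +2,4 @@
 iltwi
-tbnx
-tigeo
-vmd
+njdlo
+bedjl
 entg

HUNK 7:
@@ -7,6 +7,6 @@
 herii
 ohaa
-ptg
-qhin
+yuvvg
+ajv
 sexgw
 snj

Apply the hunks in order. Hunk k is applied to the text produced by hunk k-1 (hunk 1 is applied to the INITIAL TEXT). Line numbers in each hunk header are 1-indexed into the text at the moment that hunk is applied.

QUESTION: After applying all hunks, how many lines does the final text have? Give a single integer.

Hunk 1: at line 2 remove [xqfm,cty] add [tbnx,buni] -> 14 lines: urian iltwi tbnx buni pqvru uvj bzxc dwix gbhwl puxr abruk qhin sexgw snj
Hunk 2: at line 3 remove [buni,pqvru,uvj] add [tigeo,vmd,entg] -> 14 lines: urian iltwi tbnx tigeo vmd entg bzxc dwix gbhwl puxr abruk qhin sexgw snj
Hunk 3: at line 6 remove [bzxc] add [qlk,herii] -> 15 lines: urian iltwi tbnx tigeo vmd entg qlk herii dwix gbhwl puxr abruk qhin sexgw snj
Hunk 4: at line 8 remove [dwix] add [ohaa] -> 15 lines: urian iltwi tbnx tigeo vmd entg qlk herii ohaa gbhwl puxr abruk qhin sexgw snj
Hunk 5: at line 9 remove [gbhwl,puxr,abruk] add [ptg] -> 13 lines: urian iltwi tbnx tigeo vmd entg qlk herii ohaa ptg qhin sexgw snj
Hunk 6: at line 2 remove [tbnx,tigeo,vmd] add [njdlo,bedjl] -> 12 lines: urian iltwi njdlo bedjl entg qlk herii ohaa ptg qhin sexgw snj
Hunk 7: at line 7 remove [ptg,qhin] add [yuvvg,ajv] -> 12 lines: urian iltwi njdlo bedjl entg qlk herii ohaa yuvvg ajv sexgw snj
Final line count: 12

Answer: 12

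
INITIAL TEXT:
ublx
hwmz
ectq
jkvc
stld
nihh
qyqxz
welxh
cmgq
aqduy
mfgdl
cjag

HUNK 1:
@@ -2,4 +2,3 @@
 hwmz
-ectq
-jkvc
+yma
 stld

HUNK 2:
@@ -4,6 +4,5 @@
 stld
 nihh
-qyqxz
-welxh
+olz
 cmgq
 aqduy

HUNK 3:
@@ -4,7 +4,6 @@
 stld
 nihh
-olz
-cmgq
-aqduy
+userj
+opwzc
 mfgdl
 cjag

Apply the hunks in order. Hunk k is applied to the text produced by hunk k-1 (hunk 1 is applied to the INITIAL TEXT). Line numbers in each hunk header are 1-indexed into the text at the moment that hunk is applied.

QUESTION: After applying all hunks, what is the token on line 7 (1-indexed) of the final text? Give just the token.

Answer: opwzc

Derivation:
Hunk 1: at line 2 remove [ectq,jkvc] add [yma] -> 11 lines: ublx hwmz yma stld nihh qyqxz welxh cmgq aqduy mfgdl cjag
Hunk 2: at line 4 remove [qyqxz,welxh] add [olz] -> 10 lines: ublx hwmz yma stld nihh olz cmgq aqduy mfgdl cjag
Hunk 3: at line 4 remove [olz,cmgq,aqduy] add [userj,opwzc] -> 9 lines: ublx hwmz yma stld nihh userj opwzc mfgdl cjag
Final line 7: opwzc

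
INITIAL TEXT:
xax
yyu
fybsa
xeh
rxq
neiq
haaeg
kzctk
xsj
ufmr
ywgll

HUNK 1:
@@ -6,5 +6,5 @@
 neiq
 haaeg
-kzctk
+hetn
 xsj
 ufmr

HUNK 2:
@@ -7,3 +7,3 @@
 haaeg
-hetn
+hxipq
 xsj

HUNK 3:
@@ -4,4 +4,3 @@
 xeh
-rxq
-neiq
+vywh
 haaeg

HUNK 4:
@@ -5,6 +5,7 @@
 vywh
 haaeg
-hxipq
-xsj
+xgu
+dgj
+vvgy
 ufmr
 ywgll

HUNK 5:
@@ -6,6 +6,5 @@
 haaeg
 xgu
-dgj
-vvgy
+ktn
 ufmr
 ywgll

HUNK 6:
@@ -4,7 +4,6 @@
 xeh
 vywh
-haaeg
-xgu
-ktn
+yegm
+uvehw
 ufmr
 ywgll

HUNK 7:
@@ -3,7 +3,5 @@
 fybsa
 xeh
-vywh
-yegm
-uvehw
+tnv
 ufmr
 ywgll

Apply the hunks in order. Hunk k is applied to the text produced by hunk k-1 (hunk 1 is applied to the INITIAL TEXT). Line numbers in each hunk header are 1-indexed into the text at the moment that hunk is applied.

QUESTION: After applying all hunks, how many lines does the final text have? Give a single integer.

Answer: 7

Derivation:
Hunk 1: at line 6 remove [kzctk] add [hetn] -> 11 lines: xax yyu fybsa xeh rxq neiq haaeg hetn xsj ufmr ywgll
Hunk 2: at line 7 remove [hetn] add [hxipq] -> 11 lines: xax yyu fybsa xeh rxq neiq haaeg hxipq xsj ufmr ywgll
Hunk 3: at line 4 remove [rxq,neiq] add [vywh] -> 10 lines: xax yyu fybsa xeh vywh haaeg hxipq xsj ufmr ywgll
Hunk 4: at line 5 remove [hxipq,xsj] add [xgu,dgj,vvgy] -> 11 lines: xax yyu fybsa xeh vywh haaeg xgu dgj vvgy ufmr ywgll
Hunk 5: at line 6 remove [dgj,vvgy] add [ktn] -> 10 lines: xax yyu fybsa xeh vywh haaeg xgu ktn ufmr ywgll
Hunk 6: at line 4 remove [haaeg,xgu,ktn] add [yegm,uvehw] -> 9 lines: xax yyu fybsa xeh vywh yegm uvehw ufmr ywgll
Hunk 7: at line 3 remove [vywh,yegm,uvehw] add [tnv] -> 7 lines: xax yyu fybsa xeh tnv ufmr ywgll
Final line count: 7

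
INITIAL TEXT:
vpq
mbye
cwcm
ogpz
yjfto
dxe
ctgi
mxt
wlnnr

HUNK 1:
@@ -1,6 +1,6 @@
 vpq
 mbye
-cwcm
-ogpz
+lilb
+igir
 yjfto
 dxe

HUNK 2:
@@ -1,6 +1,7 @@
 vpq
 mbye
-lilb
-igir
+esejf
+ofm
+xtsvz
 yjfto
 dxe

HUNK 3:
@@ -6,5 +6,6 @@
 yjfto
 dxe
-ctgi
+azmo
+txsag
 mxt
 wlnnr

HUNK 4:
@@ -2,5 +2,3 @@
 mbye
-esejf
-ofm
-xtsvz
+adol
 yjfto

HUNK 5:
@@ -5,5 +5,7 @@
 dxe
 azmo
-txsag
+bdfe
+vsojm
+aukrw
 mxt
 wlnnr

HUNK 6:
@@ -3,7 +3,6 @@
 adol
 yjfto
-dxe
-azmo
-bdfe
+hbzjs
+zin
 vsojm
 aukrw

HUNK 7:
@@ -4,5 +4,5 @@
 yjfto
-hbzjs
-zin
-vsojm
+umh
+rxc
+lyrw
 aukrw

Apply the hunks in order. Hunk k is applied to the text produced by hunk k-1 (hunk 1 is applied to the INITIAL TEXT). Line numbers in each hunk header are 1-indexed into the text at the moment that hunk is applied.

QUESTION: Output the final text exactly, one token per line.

Hunk 1: at line 1 remove [cwcm,ogpz] add [lilb,igir] -> 9 lines: vpq mbye lilb igir yjfto dxe ctgi mxt wlnnr
Hunk 2: at line 1 remove [lilb,igir] add [esejf,ofm,xtsvz] -> 10 lines: vpq mbye esejf ofm xtsvz yjfto dxe ctgi mxt wlnnr
Hunk 3: at line 6 remove [ctgi] add [azmo,txsag] -> 11 lines: vpq mbye esejf ofm xtsvz yjfto dxe azmo txsag mxt wlnnr
Hunk 4: at line 2 remove [esejf,ofm,xtsvz] add [adol] -> 9 lines: vpq mbye adol yjfto dxe azmo txsag mxt wlnnr
Hunk 5: at line 5 remove [txsag] add [bdfe,vsojm,aukrw] -> 11 lines: vpq mbye adol yjfto dxe azmo bdfe vsojm aukrw mxt wlnnr
Hunk 6: at line 3 remove [dxe,azmo,bdfe] add [hbzjs,zin] -> 10 lines: vpq mbye adol yjfto hbzjs zin vsojm aukrw mxt wlnnr
Hunk 7: at line 4 remove [hbzjs,zin,vsojm] add [umh,rxc,lyrw] -> 10 lines: vpq mbye adol yjfto umh rxc lyrw aukrw mxt wlnnr

Answer: vpq
mbye
adol
yjfto
umh
rxc
lyrw
aukrw
mxt
wlnnr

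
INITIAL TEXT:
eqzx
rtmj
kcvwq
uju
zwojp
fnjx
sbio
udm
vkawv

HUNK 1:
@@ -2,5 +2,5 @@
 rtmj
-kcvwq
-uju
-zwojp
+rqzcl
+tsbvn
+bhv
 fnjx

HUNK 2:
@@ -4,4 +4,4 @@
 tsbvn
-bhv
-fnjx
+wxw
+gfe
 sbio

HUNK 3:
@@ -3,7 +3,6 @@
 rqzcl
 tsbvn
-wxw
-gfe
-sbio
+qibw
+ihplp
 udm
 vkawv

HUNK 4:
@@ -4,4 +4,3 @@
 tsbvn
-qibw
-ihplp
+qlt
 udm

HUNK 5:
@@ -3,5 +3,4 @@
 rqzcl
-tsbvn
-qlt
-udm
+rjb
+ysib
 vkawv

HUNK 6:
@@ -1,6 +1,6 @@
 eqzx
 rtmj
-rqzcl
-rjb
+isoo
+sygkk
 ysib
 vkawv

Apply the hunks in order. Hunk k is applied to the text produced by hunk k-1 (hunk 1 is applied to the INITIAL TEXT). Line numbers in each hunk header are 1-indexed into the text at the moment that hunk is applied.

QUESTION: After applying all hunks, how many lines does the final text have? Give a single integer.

Hunk 1: at line 2 remove [kcvwq,uju,zwojp] add [rqzcl,tsbvn,bhv] -> 9 lines: eqzx rtmj rqzcl tsbvn bhv fnjx sbio udm vkawv
Hunk 2: at line 4 remove [bhv,fnjx] add [wxw,gfe] -> 9 lines: eqzx rtmj rqzcl tsbvn wxw gfe sbio udm vkawv
Hunk 3: at line 3 remove [wxw,gfe,sbio] add [qibw,ihplp] -> 8 lines: eqzx rtmj rqzcl tsbvn qibw ihplp udm vkawv
Hunk 4: at line 4 remove [qibw,ihplp] add [qlt] -> 7 lines: eqzx rtmj rqzcl tsbvn qlt udm vkawv
Hunk 5: at line 3 remove [tsbvn,qlt,udm] add [rjb,ysib] -> 6 lines: eqzx rtmj rqzcl rjb ysib vkawv
Hunk 6: at line 1 remove [rqzcl,rjb] add [isoo,sygkk] -> 6 lines: eqzx rtmj isoo sygkk ysib vkawv
Final line count: 6

Answer: 6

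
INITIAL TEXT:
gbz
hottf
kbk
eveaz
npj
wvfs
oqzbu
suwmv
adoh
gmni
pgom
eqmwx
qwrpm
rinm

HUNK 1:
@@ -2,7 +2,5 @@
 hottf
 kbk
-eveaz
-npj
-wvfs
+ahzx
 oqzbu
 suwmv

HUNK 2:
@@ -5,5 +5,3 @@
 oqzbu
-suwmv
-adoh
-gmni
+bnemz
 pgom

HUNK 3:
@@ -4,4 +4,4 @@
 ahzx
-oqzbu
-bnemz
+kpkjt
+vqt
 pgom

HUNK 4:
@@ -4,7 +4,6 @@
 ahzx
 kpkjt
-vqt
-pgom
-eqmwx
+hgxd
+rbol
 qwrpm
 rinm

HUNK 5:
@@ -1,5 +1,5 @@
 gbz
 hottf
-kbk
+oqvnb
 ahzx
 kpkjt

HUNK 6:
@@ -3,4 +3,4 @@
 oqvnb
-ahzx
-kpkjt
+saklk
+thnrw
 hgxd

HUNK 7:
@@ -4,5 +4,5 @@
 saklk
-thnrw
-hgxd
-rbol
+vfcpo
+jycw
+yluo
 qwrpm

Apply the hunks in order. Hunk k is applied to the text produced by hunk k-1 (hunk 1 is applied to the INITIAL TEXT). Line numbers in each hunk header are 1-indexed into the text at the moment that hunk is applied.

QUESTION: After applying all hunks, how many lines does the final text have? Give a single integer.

Answer: 9

Derivation:
Hunk 1: at line 2 remove [eveaz,npj,wvfs] add [ahzx] -> 12 lines: gbz hottf kbk ahzx oqzbu suwmv adoh gmni pgom eqmwx qwrpm rinm
Hunk 2: at line 5 remove [suwmv,adoh,gmni] add [bnemz] -> 10 lines: gbz hottf kbk ahzx oqzbu bnemz pgom eqmwx qwrpm rinm
Hunk 3: at line 4 remove [oqzbu,bnemz] add [kpkjt,vqt] -> 10 lines: gbz hottf kbk ahzx kpkjt vqt pgom eqmwx qwrpm rinm
Hunk 4: at line 4 remove [vqt,pgom,eqmwx] add [hgxd,rbol] -> 9 lines: gbz hottf kbk ahzx kpkjt hgxd rbol qwrpm rinm
Hunk 5: at line 1 remove [kbk] add [oqvnb] -> 9 lines: gbz hottf oqvnb ahzx kpkjt hgxd rbol qwrpm rinm
Hunk 6: at line 3 remove [ahzx,kpkjt] add [saklk,thnrw] -> 9 lines: gbz hottf oqvnb saklk thnrw hgxd rbol qwrpm rinm
Hunk 7: at line 4 remove [thnrw,hgxd,rbol] add [vfcpo,jycw,yluo] -> 9 lines: gbz hottf oqvnb saklk vfcpo jycw yluo qwrpm rinm
Final line count: 9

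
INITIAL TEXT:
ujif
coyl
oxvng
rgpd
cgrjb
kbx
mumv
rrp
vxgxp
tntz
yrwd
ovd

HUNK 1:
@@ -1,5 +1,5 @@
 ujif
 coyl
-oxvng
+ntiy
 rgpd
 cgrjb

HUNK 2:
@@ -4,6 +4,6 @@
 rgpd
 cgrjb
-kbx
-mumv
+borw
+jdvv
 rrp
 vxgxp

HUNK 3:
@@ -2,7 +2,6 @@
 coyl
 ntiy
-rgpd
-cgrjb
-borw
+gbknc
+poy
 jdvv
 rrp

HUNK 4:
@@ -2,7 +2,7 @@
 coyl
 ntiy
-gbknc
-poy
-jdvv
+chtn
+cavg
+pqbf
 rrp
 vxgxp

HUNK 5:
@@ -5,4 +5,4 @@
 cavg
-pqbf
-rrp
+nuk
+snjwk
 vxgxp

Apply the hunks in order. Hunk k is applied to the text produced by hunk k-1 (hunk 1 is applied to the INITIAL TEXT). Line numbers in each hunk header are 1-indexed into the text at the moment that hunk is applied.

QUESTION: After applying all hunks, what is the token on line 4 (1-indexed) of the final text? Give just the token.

Answer: chtn

Derivation:
Hunk 1: at line 1 remove [oxvng] add [ntiy] -> 12 lines: ujif coyl ntiy rgpd cgrjb kbx mumv rrp vxgxp tntz yrwd ovd
Hunk 2: at line 4 remove [kbx,mumv] add [borw,jdvv] -> 12 lines: ujif coyl ntiy rgpd cgrjb borw jdvv rrp vxgxp tntz yrwd ovd
Hunk 3: at line 2 remove [rgpd,cgrjb,borw] add [gbknc,poy] -> 11 lines: ujif coyl ntiy gbknc poy jdvv rrp vxgxp tntz yrwd ovd
Hunk 4: at line 2 remove [gbknc,poy,jdvv] add [chtn,cavg,pqbf] -> 11 lines: ujif coyl ntiy chtn cavg pqbf rrp vxgxp tntz yrwd ovd
Hunk 5: at line 5 remove [pqbf,rrp] add [nuk,snjwk] -> 11 lines: ujif coyl ntiy chtn cavg nuk snjwk vxgxp tntz yrwd ovd
Final line 4: chtn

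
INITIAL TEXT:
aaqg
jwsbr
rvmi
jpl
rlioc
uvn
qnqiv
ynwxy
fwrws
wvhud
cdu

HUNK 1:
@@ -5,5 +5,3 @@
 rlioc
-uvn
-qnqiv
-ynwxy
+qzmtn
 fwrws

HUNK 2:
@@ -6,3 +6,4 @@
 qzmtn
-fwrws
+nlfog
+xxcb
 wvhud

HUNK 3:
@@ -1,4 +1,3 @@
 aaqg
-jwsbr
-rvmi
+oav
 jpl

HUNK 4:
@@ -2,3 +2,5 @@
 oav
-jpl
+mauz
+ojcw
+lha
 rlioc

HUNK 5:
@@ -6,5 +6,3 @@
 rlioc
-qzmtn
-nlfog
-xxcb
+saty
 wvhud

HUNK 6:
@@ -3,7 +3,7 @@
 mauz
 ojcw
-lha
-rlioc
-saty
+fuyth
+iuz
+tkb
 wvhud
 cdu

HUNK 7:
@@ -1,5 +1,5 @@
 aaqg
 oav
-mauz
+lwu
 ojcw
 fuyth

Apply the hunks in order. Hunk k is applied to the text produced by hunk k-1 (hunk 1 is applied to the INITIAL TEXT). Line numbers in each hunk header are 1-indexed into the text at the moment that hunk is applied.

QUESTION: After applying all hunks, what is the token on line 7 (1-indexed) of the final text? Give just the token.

Hunk 1: at line 5 remove [uvn,qnqiv,ynwxy] add [qzmtn] -> 9 lines: aaqg jwsbr rvmi jpl rlioc qzmtn fwrws wvhud cdu
Hunk 2: at line 6 remove [fwrws] add [nlfog,xxcb] -> 10 lines: aaqg jwsbr rvmi jpl rlioc qzmtn nlfog xxcb wvhud cdu
Hunk 3: at line 1 remove [jwsbr,rvmi] add [oav] -> 9 lines: aaqg oav jpl rlioc qzmtn nlfog xxcb wvhud cdu
Hunk 4: at line 2 remove [jpl] add [mauz,ojcw,lha] -> 11 lines: aaqg oav mauz ojcw lha rlioc qzmtn nlfog xxcb wvhud cdu
Hunk 5: at line 6 remove [qzmtn,nlfog,xxcb] add [saty] -> 9 lines: aaqg oav mauz ojcw lha rlioc saty wvhud cdu
Hunk 6: at line 3 remove [lha,rlioc,saty] add [fuyth,iuz,tkb] -> 9 lines: aaqg oav mauz ojcw fuyth iuz tkb wvhud cdu
Hunk 7: at line 1 remove [mauz] add [lwu] -> 9 lines: aaqg oav lwu ojcw fuyth iuz tkb wvhud cdu
Final line 7: tkb

Answer: tkb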